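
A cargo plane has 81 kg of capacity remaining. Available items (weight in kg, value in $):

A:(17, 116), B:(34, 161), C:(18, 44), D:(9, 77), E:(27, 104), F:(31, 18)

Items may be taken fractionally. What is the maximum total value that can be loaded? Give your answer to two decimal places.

434.89

Greedy by value/weight ratio, highest first.
Order: D (77/9=8.56) > A (116/17=6.82) > B (161/34=4.74) > E (104/27=3.85) > C (44/18=2.44) > F (18/31=0.58)
Fill: take D (9 @ 77) → take A (17 @ 116) → take B (34 @ 161) → take 21/27 of E → 80.89; 81/81 used.
Total value = 434.89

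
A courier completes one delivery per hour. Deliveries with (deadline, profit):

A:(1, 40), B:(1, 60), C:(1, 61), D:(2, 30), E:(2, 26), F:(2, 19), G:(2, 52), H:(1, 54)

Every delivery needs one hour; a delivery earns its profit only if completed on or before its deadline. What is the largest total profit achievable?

Sort by profit descending; place each in the latest free slot ≤ its deadline.
By profit: C(d1,61), B(d1,60), H(d1,54), G(d2,52), A(d1,40), D(d2,30), E(d2,26), F(d2,19)
C→slot 1; B skipped; H skipped; G→slot 2; A skipped; D skipped; E skipped; F skipped.
Profit = 61 + 52 = 113

113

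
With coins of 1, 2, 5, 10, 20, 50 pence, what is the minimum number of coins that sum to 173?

Use the largest denomination that fits, subtract, and repeat.
173 = 3×50 + 1×20 + 1×2 + 1×1
Total coins = 3 + 1 + 1 + 1 = 6

6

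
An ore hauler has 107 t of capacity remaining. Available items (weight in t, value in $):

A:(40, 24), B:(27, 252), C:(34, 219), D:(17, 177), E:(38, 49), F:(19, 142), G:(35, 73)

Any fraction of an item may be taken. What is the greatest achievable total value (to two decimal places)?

810.86

Order: D (177/17=10.41) > B (252/27=9.33) > F (142/19=7.47) > C (219/34=6.44) > G (73/35=2.09) > E (49/38=1.29) > A (24/40=0.60)
Fill: take D (17 @ 177) → take B (27 @ 252) → take F (19 @ 142) → take C (34 @ 219) → take 10/35 of G → 20.86; 107/107 used.
Total value = 810.86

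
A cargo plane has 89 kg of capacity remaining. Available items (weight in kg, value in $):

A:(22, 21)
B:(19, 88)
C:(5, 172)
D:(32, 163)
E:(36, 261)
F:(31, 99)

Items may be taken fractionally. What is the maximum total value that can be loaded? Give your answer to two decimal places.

670.11

Order: C (172/5=34.40) > E (261/36=7.25) > D (163/32=5.09) > B (88/19=4.63) > F (99/31=3.19) > A (21/22=0.95)
Fill: take C (5 @ 172) → take E (36 @ 261) → take D (32 @ 163) → take 16/19 of B → 74.11; 89/89 used.
Total value = 670.11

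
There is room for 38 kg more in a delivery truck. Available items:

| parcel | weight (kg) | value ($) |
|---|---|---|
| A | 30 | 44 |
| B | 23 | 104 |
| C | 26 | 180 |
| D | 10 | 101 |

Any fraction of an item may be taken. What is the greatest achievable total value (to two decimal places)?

290.04

Sort by value per unit weight and fill in that order.
Ratios (sorted): D 10.10, C 6.92, B 4.52, A 1.47
take D (10 @ 101); take C (26 @ 180); take 2/23 of B → 9.04. Capacity used 38/38.
Total value = 290.04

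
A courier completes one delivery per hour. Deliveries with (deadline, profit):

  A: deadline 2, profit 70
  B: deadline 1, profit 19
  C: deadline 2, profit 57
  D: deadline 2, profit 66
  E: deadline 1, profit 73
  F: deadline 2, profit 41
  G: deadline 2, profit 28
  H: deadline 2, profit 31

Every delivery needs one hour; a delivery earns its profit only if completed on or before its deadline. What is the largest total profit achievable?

143

Take jobs in profit order; each goes to the latest open slot no later than its deadline.
Profit order: E=73 A=70 D=66 C=57 F=41 H=31 G=28 B=19
Assign: E→slot 1, A→slot 2, D skipped, C skipped, F skipped, H skipped, G skipped, B skipped.
Slots: [1:E] [2:A]
Profit = 73 + 70 = 143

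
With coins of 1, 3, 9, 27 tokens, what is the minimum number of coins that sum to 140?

Use the largest denomination that fits, subtract, and repeat.
140 = 5×27 + 1×3 + 2×1
Total coins = 5 + 1 + 2 = 8

8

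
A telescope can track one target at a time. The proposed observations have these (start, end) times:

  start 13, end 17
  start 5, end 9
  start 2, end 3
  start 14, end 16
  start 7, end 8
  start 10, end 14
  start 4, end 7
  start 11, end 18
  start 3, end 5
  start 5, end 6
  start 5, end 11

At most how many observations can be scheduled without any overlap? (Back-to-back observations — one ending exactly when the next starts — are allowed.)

By end time: (2,3), (3,5), (5,6), (4,7), (7,8), (5,9), (5,11), (10,14), (14,16), (13,17), (11,18).
Pick (2,3); next start ≥ 3 → (3,5); next start ≥ 5 → (5,6); next start ≥ 6 → (7,8); next start ≥ 8 → (10,14); next start ≥ 14 → (14,16).
Selected 6 observations.

6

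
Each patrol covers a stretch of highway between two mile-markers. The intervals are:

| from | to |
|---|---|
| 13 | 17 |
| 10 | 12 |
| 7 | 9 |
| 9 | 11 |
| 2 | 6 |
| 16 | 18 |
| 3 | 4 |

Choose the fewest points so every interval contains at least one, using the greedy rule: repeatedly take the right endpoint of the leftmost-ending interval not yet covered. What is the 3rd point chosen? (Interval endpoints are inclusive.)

12

Sort by right endpoint; whenever an interval is uncovered, place a point at its right end.
By right end: [3,4]  [2,6]  [7,9]  [9,11]  [10,12]  [13,17]  [16,18]
[3,4] uncovered → point at 4; [7,9] uncovered → point at 9; [10,12] uncovered → point at 12; [13,17] uncovered → point at 17.
Points: 4, 9, 12, 17 (4 total).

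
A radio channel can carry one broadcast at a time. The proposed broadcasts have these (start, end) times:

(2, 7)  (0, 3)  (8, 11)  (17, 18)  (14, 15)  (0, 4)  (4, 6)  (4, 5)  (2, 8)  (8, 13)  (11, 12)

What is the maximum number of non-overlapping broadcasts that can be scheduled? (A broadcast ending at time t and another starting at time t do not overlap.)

6

Greedy by earliest finish: after sorting by end time, pick each interval compatible with the last pick.
By end time: (0,3), (0,4), (4,5), (4,6), (2,7), (2,8), (8,11), (11,12), (8,13), (14,15), (17,18).
Pick (0,3); next start ≥ 3 → (4,5); next start ≥ 5 → (8,11); next start ≥ 11 → (11,12); next start ≥ 12 → (14,15); next start ≥ 15 → (17,18).
Selected 6 broadcasts.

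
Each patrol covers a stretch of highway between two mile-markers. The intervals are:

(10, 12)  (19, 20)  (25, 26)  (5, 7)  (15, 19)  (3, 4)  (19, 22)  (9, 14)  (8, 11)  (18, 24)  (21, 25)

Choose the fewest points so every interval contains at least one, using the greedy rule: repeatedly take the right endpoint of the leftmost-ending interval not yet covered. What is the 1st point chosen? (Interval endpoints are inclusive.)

Sorted: [3,4] [5,7] [8,11] [10,12] [9,14] [15,19] [19,20] [19,22] [18,24] [21,25] [25,26]
{[3,4]} hit by 4; {[5,7]} hit by 7; {[8,11],[10,12],[9,14]} hit by 11; {[15,19],[19,20],[19,22],[18,24]} hit by 19; {[21,25],[25,26]} hit by 25.
Points: 4, 7, 11, 19, 25 (5 total).

4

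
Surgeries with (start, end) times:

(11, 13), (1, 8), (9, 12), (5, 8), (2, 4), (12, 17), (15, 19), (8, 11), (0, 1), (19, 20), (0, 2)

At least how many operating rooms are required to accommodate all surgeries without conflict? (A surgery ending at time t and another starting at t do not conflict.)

The answer is the maximum number of intervals overlapping at any instant.
Events (time:±→running): 0:+→1 0:+→2 … peak 2.

2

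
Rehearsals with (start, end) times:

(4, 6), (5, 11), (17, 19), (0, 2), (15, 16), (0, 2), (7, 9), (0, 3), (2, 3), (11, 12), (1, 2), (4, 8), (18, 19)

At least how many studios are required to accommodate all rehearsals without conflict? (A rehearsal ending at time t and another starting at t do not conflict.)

The answer is the maximum number of intervals overlapping at any instant.
Events (time:±→running): 0:+→1 0:+→2 0:+→3 1:+→4 … peak 4.

4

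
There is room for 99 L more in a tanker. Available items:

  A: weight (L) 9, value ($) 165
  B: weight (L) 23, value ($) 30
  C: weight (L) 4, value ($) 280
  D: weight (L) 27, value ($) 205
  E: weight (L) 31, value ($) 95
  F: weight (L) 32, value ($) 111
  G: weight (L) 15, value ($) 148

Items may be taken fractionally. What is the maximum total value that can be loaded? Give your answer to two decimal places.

945.77

Greedy by value/weight ratio, highest first.
Order: C (280/4=70.00) > A (165/9=18.33) > G (148/15=9.87) > D (205/27=7.59) > F (111/32=3.47) > E (95/31=3.06) > B (30/23=1.30)
Fill: take C (4 @ 280) → take A (9 @ 165) → take G (15 @ 148) → take D (27 @ 205) → take F (32 @ 111) → take 12/31 of E → 36.77; 99/99 used.
Total value = 945.77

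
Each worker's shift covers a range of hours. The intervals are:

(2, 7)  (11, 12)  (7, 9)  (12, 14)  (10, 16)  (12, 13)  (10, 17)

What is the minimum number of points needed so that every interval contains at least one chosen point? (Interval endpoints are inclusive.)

2

Process intervals by earliest right end; each time one isn't hit yet, stab at its right endpoint.
By right end: [2,7]  [7,9]  [11,12]  [12,13]  [12,14]  [10,16]  [10,17]
[2,7] uncovered → point at 7; [11,12] uncovered → point at 12.
Points: 7, 12 (2 total).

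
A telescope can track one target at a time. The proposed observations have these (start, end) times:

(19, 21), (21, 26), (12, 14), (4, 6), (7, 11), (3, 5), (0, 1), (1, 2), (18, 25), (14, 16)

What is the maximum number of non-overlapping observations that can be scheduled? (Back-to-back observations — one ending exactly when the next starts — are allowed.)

By end time: (0,1), (1,2), (3,5), (4,6), (7,11), (12,14), (14,16), (19,21), (18,25), (21,26).
Pick (0,1); next start ≥ 1 → (1,2); next start ≥ 2 → (3,5); next start ≥ 5 → (7,11); next start ≥ 11 → (12,14); next start ≥ 14 → (14,16); next start ≥ 16 → (19,21); next start ≥ 21 → (21,26).
Selected 8 observations.

8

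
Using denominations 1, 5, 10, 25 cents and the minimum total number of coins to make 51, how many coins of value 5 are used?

0

51 − 2×25→1 − 1×1→0
Count of 5: 0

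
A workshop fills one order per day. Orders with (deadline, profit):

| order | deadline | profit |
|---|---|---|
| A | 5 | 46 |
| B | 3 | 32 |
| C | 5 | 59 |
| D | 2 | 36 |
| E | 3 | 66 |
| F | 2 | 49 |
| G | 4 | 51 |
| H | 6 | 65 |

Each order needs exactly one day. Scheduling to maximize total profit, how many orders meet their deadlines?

Take jobs in profit order; each goes to the latest open slot no later than its deadline.
Profit order: E=66 H=65 C=59 G=51 F=49 A=46 D=36 B=32
Assign: E→slot 3, H→slot 6, C→slot 5, G→slot 4, F→slot 2, A→slot 1, D skipped, B skipped.
Slots: [1:A] [2:F] [3:E] [4:G] [5:C] [6:H]
6 of 8 scheduled.

6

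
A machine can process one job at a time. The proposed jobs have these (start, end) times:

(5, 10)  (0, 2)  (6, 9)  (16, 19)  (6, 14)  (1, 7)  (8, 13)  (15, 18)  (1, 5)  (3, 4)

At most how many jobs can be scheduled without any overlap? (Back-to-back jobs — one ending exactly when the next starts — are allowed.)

4

Sort by end time and greedily take each interval whose start is ≥ the last chosen end.
By end time: (0,2), (3,4), (1,5), (1,7), (6,9), (5,10), (8,13), (6,14), (15,18), (16,19).
Pick (0,2); next start ≥ 2 → (3,4); next start ≥ 4 → (6,9); next start ≥ 9 → (15,18).
Selected 4 jobs.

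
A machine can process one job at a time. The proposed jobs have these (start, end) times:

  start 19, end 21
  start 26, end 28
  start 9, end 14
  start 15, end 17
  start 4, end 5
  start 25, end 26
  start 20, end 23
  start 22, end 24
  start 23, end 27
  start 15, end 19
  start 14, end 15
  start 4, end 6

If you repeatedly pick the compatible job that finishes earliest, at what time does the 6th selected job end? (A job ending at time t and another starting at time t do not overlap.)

24

By end time: (4,5), (4,6), (9,14), (14,15), (15,17), (15,19), (19,21), (20,23), (22,24), (25,26), (23,27), (26,28).
Pick (4,5); next start ≥ 5 → (9,14); next start ≥ 14 → (14,15); next start ≥ 15 → (15,17); next start ≥ 17 → (19,21); next start ≥ 21 → (22,24); next start ≥ 24 → (25,26); next start ≥ 26 → (26,28).
Selected: (4,5) (9,14) (14,15) (15,17) (19,21) (22,24) (25,26) (26,28)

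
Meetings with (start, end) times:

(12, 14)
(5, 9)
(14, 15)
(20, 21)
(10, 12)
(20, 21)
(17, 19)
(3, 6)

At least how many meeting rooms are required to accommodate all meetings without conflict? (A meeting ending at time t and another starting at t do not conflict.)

2

Events (time:±→running): 3:+→1 5:+→2 … peak 2.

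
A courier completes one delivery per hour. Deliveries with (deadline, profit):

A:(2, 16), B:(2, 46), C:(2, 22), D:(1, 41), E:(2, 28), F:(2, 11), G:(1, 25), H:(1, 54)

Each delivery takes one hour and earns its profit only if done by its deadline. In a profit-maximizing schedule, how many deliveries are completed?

2

Profit order: H=54 B=46 D=41 E=28 G=25 C=22 A=16 F=11
Assign: H→slot 1, B→slot 2, D skipped, E skipped, G skipped, C skipped, A skipped, F skipped.
Slots: [1:H] [2:B]
2 of 8 scheduled.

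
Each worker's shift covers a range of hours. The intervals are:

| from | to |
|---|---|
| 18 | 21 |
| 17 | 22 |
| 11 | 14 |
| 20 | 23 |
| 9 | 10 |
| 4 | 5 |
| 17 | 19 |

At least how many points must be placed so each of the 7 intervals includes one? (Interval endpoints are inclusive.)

By right end: [4,5]  [9,10]  [11,14]  [17,19]  [18,21]  [17,22]  [20,23]
[4,5] uncovered → point at 5; [9,10] uncovered → point at 10; [11,14] uncovered → point at 14; [17,19] uncovered → point at 19; [20,23] uncovered → point at 23.
Points: 5, 10, 14, 19, 23 (5 total).

5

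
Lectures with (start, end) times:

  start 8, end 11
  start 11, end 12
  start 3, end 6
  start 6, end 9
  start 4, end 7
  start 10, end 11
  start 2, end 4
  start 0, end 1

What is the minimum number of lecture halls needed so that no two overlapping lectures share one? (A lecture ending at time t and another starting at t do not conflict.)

2

Count concurrent intervals with a sweep; the peak is the room count.
Events (time:±→running): 0:+→1 1:-→0 2:+→1 3:+→2 … peak 2.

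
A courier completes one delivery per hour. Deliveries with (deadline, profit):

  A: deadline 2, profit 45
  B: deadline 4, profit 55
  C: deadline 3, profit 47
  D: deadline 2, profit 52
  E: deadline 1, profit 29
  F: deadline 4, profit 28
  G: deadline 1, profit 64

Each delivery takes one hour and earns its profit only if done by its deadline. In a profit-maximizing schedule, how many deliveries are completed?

4

By profit: G(d1,64), B(d4,55), D(d2,52), C(d3,47), A(d2,45), E(d1,29), F(d4,28)
G→slot 1; B→slot 4; D→slot 2; C→slot 3; A skipped; E skipped; F skipped.
4 of 7 scheduled.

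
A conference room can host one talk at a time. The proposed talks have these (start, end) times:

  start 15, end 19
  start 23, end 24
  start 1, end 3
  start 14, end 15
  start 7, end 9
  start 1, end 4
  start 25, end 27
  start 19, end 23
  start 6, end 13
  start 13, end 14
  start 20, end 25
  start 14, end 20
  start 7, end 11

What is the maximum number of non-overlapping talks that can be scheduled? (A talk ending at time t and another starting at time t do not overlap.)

Sort by end time and greedily take each interval whose start is ≥ the last chosen end.
Sorted by end: (1,3)  (1,4)  (7,9)  (7,11)  (6,13)  (13,14)  (14,15)  (15,19)  (14,20)  (19,23)  (23,24)  (20,25)  (25,27)
take (1,3); take (7,9); skip (6,13); take (13,14); take (14,15); take (15,19); skip (14,20); take (19,23); take (23,24); take (25,27).
Selected 8 talks.

8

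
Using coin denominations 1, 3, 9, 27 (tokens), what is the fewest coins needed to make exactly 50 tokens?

50 = 1×27 + 2×9 + 1×3 + 2×1
Total coins = 1 + 2 + 1 + 2 = 6

6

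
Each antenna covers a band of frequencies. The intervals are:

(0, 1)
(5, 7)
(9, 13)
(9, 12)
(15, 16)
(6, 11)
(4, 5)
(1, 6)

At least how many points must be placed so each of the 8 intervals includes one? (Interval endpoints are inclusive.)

4

Sort by right endpoint; whenever an interval is uncovered, place a point at its right end.
By right end: [0,1]  [4,5]  [1,6]  [5,7]  [6,11]  [9,12]  [9,13]  [15,16]
[0,1] uncovered → point at 1; [4,5] uncovered → point at 5; [6,11] uncovered → point at 11; [15,16] uncovered → point at 16.
Points: 1, 5, 11, 16 (4 total).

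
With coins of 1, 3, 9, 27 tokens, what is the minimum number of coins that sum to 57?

3

Greedy: take as many of the largest coin as possible, then repeat with the remainder.
57 − 2×27→3 − 1×3→0
Total coins = 2 + 1 = 3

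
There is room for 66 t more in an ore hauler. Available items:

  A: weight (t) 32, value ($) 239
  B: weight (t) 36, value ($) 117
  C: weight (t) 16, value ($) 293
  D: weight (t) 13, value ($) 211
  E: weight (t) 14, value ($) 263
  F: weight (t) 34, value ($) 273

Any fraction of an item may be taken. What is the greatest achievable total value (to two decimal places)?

Greedy by value/weight ratio, highest first.
Order: E (263/14=18.79) > C (293/16=18.31) > D (211/13=16.23) > F (273/34=8.03) > A (239/32=7.47) > B (117/36=3.25)
Fill: take E (14 @ 263) → take C (16 @ 293) → take D (13 @ 211) → take 23/34 of F → 184.68; 66/66 used.
Total value = 951.68

951.68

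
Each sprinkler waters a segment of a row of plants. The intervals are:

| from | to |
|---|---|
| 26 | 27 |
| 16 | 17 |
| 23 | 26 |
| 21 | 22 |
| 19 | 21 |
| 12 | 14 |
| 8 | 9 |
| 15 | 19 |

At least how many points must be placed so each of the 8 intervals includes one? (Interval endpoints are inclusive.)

Process intervals by earliest right end; each time one isn't hit yet, stab at its right endpoint.
Sorted: [8,9] [12,14] [16,17] [15,19] [19,21] [21,22] [23,26] [26,27]
{[8,9]} hit by 9; {[12,14]} hit by 14; {[16,17],[15,19]} hit by 17; {[19,21],[21,22]} hit by 21; {[23,26],[26,27]} hit by 26.
Points: 9, 14, 17, 21, 26 (5 total).

5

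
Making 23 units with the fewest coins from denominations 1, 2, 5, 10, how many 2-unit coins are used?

Use the largest denomination that fits, subtract, and repeat.
23 − 2×10→3 − 1×2→1 − 1×1→0
Count of 2: 1

1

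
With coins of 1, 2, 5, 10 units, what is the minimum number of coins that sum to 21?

3

21 = 2×10 + 1×1
Total coins = 2 + 1 = 3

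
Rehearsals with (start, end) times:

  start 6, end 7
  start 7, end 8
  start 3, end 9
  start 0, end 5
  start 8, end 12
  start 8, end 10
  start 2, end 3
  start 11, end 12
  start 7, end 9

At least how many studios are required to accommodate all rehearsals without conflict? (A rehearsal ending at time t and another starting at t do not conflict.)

4

starts: [0, 2, 3, 6, 7, 7, 8, 8, 11]
ends:   [3, 5, 7, 8, 9, 9, 10, 12, 12]
s0→1 s2→2 e3→1 s3→2 e5→1 s6→2 e7→1 s7→2 s7→3 e8→2 s8→3 s8→4  — peak 4.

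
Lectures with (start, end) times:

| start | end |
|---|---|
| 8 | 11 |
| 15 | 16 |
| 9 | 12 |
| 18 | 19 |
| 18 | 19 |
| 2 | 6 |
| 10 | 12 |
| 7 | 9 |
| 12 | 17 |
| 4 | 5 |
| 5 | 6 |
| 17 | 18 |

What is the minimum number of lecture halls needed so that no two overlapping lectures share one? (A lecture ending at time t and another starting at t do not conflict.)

3

The answer is the maximum number of intervals overlapping at any instant.
starts: [2, 4, 5, 7, 8, 9, 10, 12, 15, 17, 18, 18]
ends:   [5, 6, 6, 9, 11, 12, 12, 16, 17, 18, 19, 19]
s2→1 s4→2 e5→1 s5→2 e6→1 e6→0 s7→1 s8→2 e9→1 s9→2 s10→3  — peak 3.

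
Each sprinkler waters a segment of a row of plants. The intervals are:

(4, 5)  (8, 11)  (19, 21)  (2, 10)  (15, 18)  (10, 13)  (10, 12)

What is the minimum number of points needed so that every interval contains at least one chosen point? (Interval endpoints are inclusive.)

4

Sort by right endpoint; whenever an interval is uncovered, place a point at its right end.
By right end: [4,5]  [2,10]  [8,11]  [10,12]  [10,13]  [15,18]  [19,21]
[4,5] uncovered → point at 5; [8,11] uncovered → point at 11; [15,18] uncovered → point at 18; [19,21] uncovered → point at 21.
Points: 5, 11, 18, 21 (4 total).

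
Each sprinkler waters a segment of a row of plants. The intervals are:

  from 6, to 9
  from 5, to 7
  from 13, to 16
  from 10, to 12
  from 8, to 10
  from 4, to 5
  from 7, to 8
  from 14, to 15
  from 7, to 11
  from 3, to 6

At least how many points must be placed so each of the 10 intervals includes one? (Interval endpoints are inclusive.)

By right end: [4,5]  [3,6]  [5,7]  [7,8]  [6,9]  [8,10]  [7,11]  [10,12]  [14,15]  [13,16]
[4,5] uncovered → point at 5; [7,8] uncovered → point at 8; [10,12] uncovered → point at 12; [14,15] uncovered → point at 15.
Points: 5, 8, 12, 15 (4 total).

4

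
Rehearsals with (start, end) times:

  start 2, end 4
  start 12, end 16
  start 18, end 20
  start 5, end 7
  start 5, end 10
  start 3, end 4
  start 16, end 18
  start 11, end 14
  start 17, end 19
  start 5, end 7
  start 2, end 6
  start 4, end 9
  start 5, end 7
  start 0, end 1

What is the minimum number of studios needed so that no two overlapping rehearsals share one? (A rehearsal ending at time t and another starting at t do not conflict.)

6

Count concurrent intervals with a sweep; the peak is the room count.
starts: [0, 2, 2, 3, 4, 5, 5, 5, 5, 11, 12, 16, 17, 18]
ends:   [1, 4, 4, 6, 7, 7, 7, 9, 10, 14, 16, 18, 19, 20]
s0→1 e1→0 s2→1 s2→2 s3→3 e4→2 e4→1 s4→2 s5→3 s5→4 s5→5 s5→6  — peak 6.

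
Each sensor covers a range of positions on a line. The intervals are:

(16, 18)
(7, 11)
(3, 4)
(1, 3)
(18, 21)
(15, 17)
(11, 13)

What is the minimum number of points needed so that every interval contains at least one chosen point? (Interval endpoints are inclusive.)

4

Sort by right endpoint; whenever an interval is uncovered, place a point at its right end.
Sorted: [1,3] [3,4] [7,11] [11,13] [15,17] [16,18] [18,21]
{[1,3],[3,4]} hit by 3; {[7,11],[11,13]} hit by 11; {[15,17],[16,18]} hit by 17; {[18,21]} hit by 21.
Points: 3, 11, 17, 21 (4 total).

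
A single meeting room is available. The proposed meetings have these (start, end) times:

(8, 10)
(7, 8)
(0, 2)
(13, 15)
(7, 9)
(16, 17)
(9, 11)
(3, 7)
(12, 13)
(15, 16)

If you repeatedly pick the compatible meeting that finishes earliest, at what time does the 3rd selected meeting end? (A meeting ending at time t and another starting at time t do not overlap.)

8

Sorted by end: (0,2)  (3,7)  (7,8)  (7,9)  (8,10)  (9,11)  (12,13)  (13,15)  (15,16)  (16,17)
take (0,2); take (3,7); take (7,8); skip (7,9); take (8,10); skip (9,11); take (12,13); take (13,15); take (15,16); take (16,17).
Selected: (0,2) (3,7) (7,8) (8,10) (12,13) (13,15) (15,16) (16,17)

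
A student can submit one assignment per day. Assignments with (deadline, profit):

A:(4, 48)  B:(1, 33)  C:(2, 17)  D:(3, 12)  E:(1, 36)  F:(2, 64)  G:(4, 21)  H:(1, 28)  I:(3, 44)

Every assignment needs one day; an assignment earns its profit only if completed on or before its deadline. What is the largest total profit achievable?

Profit order: F=64 A=48 I=44 E=36 B=33 H=28 G=21 C=17 D=12
Assign: F→slot 2, A→slot 4, I→slot 3, E→slot 1, B skipped, H skipped, G skipped, C skipped, D skipped.
Slots: [1:E] [2:F] [3:I] [4:A]
Profit = 36 + 64 + 44 + 48 = 192

192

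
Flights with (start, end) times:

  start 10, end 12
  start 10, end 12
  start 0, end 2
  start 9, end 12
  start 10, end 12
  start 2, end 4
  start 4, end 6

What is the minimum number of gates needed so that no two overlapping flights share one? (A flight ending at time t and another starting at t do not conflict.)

starts: [0, 2, 4, 9, 10, 10, 10]
ends:   [2, 4, 6, 12, 12, 12, 12]
s0→1 e2→0 s2→1 e4→0 s4→1 e6→0 s9→1 s10→2 s10→3 s10→4  — peak 4.

4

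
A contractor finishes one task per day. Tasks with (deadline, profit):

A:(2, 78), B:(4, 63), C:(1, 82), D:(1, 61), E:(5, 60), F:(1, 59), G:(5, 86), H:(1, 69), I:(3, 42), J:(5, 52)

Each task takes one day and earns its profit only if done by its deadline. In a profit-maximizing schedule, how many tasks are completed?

5

Take jobs in profit order; each goes to the latest open slot no later than its deadline.
By profit: G(d5,86), C(d1,82), A(d2,78), H(d1,69), B(d4,63), D(d1,61), E(d5,60), F(d1,59), J(d5,52), I(d3,42)
G→slot 5; C→slot 1; A→slot 2; H skipped; B→slot 4; D skipped; E→slot 3; F skipped; J skipped; I skipped.
5 of 10 scheduled.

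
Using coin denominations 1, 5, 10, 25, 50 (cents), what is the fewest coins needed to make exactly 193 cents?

Use the largest denomination that fits, subtract, and repeat.
193 = 3×50 + 1×25 + 1×10 + 1×5 + 3×1
Total coins = 3 + 1 + 1 + 1 + 3 = 9

9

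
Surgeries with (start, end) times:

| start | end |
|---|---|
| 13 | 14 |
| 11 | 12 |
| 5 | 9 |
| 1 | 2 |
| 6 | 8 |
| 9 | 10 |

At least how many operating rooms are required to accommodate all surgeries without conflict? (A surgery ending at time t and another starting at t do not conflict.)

2

Count concurrent intervals with a sweep; the peak is the room count.
starts: [1, 5, 6, 9, 11, 13]
ends:   [2, 8, 9, 10, 12, 14]
s1→1 e2→0 s5→1 s6→2  — peak 2.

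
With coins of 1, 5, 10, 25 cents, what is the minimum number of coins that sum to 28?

Greedy: take as many of the largest coin as possible, then repeat with the remainder.
28 = 1×25 + 3×1
Total coins = 1 + 3 = 4

4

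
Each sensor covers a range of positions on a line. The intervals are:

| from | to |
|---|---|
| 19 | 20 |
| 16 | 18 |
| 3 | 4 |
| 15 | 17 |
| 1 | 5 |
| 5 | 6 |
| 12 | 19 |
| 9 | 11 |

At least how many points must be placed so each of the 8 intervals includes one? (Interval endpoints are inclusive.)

Sort by right endpoint; whenever an interval is uncovered, place a point at its right end.
Sorted: [3,4] [1,5] [5,6] [9,11] [15,17] [16,18] [12,19] [19,20]
{[3,4],[1,5]} hit by 4; {[5,6]} hit by 6; {[9,11]} hit by 11; {[15,17],[16,18],[12,19]} hit by 17; {[19,20]} hit by 20.
Points: 4, 6, 11, 17, 20 (5 total).

5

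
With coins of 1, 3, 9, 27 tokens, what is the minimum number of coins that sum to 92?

6

92 = 3×27 + 1×9 + 2×1
Total coins = 3 + 1 + 2 = 6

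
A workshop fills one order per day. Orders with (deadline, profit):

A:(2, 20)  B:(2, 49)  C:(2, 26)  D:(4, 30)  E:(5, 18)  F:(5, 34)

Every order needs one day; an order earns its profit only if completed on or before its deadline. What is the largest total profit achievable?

Take jobs in profit order; each goes to the latest open slot no later than its deadline.
By profit: B(d2,49), F(d5,34), D(d4,30), C(d2,26), A(d2,20), E(d5,18)
B→slot 2; F→slot 5; D→slot 4; C→slot 1; A skipped; E→slot 3.
Profit = 26 + 49 + 18 + 30 + 34 = 157

157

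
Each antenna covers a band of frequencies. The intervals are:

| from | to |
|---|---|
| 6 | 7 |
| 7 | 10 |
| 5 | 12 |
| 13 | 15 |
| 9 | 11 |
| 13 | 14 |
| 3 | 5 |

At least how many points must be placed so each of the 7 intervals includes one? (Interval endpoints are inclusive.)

4

By right end: [3,5]  [6,7]  [7,10]  [9,11]  [5,12]  [13,14]  [13,15]
[3,5] uncovered → point at 5; [6,7] uncovered → point at 7; [9,11] uncovered → point at 11; [13,14] uncovered → point at 14.
Points: 5, 7, 11, 14 (4 total).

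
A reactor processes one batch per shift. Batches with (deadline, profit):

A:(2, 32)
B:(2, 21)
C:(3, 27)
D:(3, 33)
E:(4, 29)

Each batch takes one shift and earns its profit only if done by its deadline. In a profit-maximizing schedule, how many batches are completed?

Profit order: D=33 A=32 E=29 C=27 B=21
Assign: D→slot 3, A→slot 2, E→slot 4, C→slot 1, B skipped.
Slots: [1:C] [2:A] [3:D] [4:E]
4 of 5 scheduled.

4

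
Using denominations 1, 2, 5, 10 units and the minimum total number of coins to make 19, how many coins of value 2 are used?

19 = 1×10 + 1×5 + 2×2
Count of 2: 2

2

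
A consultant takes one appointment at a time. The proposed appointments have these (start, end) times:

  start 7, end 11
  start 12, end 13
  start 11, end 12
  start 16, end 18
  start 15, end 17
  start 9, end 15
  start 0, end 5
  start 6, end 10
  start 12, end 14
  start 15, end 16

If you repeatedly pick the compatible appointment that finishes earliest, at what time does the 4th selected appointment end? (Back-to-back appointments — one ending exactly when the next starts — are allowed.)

13

By end time: (0,5), (6,10), (7,11), (11,12), (12,13), (12,14), (9,15), (15,16), (15,17), (16,18).
Pick (0,5); next start ≥ 5 → (6,10); next start ≥ 10 → (11,12); next start ≥ 12 → (12,13); next start ≥ 13 → (15,16); next start ≥ 16 → (16,18).
Selected: (0,5) (6,10) (11,12) (12,13) (15,16) (16,18)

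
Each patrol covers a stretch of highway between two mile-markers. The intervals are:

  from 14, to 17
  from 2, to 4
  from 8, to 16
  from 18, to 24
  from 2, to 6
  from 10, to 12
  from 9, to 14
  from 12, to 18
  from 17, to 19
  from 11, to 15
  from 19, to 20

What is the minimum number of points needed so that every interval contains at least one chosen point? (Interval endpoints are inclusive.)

4

By right end: [2,4]  [2,6]  [10,12]  [9,14]  [11,15]  [8,16]  [14,17]  [12,18]  [17,19]  [19,20]  [18,24]
[2,4] uncovered → point at 4; [10,12] uncovered → point at 12; [14,17] uncovered → point at 17; [19,20] uncovered → point at 20.
Points: 4, 12, 17, 20 (4 total).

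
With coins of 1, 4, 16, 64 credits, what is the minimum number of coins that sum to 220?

Use the largest denomination that fits, subtract, and repeat.
220 − 3×64→28 − 1×16→12 − 3×4→0
Total coins = 3 + 1 + 3 = 7

7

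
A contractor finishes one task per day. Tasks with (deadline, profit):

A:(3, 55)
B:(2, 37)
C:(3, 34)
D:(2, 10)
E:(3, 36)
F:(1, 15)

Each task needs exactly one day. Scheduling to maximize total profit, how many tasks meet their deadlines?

Profit order: A=55 B=37 E=36 C=34 F=15 D=10
Assign: A→slot 3, B→slot 2, E→slot 1, C skipped, F skipped, D skipped.
Slots: [1:E] [2:B] [3:A]
3 of 6 scheduled.

3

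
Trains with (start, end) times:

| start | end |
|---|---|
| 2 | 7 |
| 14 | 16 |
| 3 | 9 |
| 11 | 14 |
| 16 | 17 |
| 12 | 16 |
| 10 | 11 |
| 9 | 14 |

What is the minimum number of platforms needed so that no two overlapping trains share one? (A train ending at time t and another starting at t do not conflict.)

3

Count concurrent intervals with a sweep; the peak is the room count.
starts: [2, 3, 9, 10, 11, 12, 14, 16]
ends:   [7, 9, 11, 14, 14, 16, 16, 17]
s2→1 s3→2 e7→1 e9→0 s9→1 s10→2 e11→1 s11→2 s12→3  — peak 3.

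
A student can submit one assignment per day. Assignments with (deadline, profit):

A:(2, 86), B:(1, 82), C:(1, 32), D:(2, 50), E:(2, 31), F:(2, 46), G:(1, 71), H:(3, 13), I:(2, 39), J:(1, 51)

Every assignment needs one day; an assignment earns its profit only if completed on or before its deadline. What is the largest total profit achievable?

Profit order: A=86 B=82 G=71 J=51 D=50 F=46 I=39 C=32 E=31 H=13
Assign: A→slot 2, B→slot 1, G skipped, J skipped, D skipped, F skipped, I skipped, C skipped, E skipped, H→slot 3.
Slots: [1:B] [2:A] [3:H]
Profit = 82 + 86 + 13 = 181

181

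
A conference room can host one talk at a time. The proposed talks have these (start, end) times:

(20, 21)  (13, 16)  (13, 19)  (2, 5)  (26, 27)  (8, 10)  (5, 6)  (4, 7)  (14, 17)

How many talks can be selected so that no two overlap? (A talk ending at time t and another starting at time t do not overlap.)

6

By end time: (2,5), (5,6), (4,7), (8,10), (13,16), (14,17), (13,19), (20,21), (26,27).
Pick (2,5); next start ≥ 5 → (5,6); next start ≥ 6 → (8,10); next start ≥ 10 → (13,16); next start ≥ 16 → (20,21); next start ≥ 21 → (26,27).
Selected 6 talks.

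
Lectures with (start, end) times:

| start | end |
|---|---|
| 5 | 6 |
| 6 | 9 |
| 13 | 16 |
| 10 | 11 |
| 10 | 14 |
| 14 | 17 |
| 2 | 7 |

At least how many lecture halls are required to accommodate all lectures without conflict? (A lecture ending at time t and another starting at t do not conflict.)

2

The answer is the maximum number of intervals overlapping at any instant.
Events (time:±→running): 2:+→1 5:+→2 … peak 2.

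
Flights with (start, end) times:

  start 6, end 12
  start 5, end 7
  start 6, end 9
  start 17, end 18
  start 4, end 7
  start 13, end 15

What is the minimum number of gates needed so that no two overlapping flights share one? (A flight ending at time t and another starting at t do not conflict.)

4

starts: [4, 5, 6, 6, 13, 17]
ends:   [7, 7, 9, 12, 15, 18]
s4→1 s5→2 s6→3 s6→4  — peak 4.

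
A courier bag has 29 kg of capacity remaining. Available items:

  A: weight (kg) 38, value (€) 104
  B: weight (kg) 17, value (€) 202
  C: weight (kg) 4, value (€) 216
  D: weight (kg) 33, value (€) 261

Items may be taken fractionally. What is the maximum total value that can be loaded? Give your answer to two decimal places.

Greedy by value/weight ratio, highest first.
Order: C (216/4=54.00) > B (202/17=11.88) > D (261/33=7.91) > A (104/38=2.74)
Fill: take C (4 @ 216) → take B (17 @ 202) → take 8/33 of D → 63.27; 29/29 used.
Total value = 481.27

481.27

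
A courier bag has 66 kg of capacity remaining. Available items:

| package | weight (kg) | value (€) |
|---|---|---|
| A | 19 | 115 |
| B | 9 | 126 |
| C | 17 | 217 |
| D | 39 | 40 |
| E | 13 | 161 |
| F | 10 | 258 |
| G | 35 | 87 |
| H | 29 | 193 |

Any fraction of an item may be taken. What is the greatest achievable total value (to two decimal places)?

875.14

Ratios (sorted): F 25.80, B 14.00, C 12.76, E 12.38, H 6.66, A 6.05, G 2.49, D 1.03
take F (10 @ 258); take B (9 @ 126); take C (17 @ 217); take E (13 @ 161); take 17/29 of H → 113.14. Capacity used 66/66.
Total value = 875.14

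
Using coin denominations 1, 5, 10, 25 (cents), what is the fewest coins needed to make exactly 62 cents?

5

Use the largest denomination that fits, subtract, and repeat.
62 − 2×25→12 − 1×10→2 − 2×1→0
Total coins = 2 + 1 + 2 = 5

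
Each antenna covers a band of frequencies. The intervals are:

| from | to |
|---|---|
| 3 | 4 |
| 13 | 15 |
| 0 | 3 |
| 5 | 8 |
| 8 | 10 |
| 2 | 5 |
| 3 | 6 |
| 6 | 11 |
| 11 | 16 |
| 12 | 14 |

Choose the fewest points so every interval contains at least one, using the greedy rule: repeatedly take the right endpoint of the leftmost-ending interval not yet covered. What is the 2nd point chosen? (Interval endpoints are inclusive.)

Process intervals by earliest right end; each time one isn't hit yet, stab at its right endpoint.
By right end: [0,3]  [3,4]  [2,5]  [3,6]  [5,8]  [8,10]  [6,11]  [12,14]  [13,15]  [11,16]
[0,3] uncovered → point at 3; [5,8] uncovered → point at 8; [12,14] uncovered → point at 14.
Points: 3, 8, 14 (3 total).

8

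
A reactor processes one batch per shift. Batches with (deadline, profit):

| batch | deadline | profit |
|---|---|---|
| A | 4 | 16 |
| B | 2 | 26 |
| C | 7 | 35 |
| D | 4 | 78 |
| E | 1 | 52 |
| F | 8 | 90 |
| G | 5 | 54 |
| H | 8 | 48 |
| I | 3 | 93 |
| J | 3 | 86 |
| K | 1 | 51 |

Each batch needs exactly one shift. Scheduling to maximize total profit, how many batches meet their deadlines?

Sort by profit descending; place each in the latest free slot ≤ its deadline.
By profit: I(d3,93), F(d8,90), J(d3,86), D(d4,78), G(d5,54), E(d1,52), K(d1,51), H(d8,48), C(d7,35), B(d2,26), A(d4,16)
I→slot 3; F→slot 8; J→slot 2; D→slot 4; G→slot 5; E→slot 1; K skipped; H→slot 7; C→slot 6; B skipped; A skipped.
8 of 11 scheduled.

8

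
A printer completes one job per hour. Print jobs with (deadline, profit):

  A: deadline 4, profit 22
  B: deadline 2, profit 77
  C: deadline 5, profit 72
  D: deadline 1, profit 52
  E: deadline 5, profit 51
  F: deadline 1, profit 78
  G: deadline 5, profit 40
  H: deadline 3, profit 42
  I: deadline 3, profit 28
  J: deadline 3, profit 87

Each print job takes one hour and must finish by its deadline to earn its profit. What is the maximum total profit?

Sort by profit descending; place each in the latest free slot ≤ its deadline.
By profit: J(d3,87), F(d1,78), B(d2,77), C(d5,72), D(d1,52), E(d5,51), H(d3,42), G(d5,40), I(d3,28), A(d4,22)
J→slot 3; F→slot 1; B→slot 2; C→slot 5; D skipped; E→slot 4; H skipped; G skipped; I skipped; A skipped.
Profit = 78 + 77 + 87 + 51 + 72 = 365

365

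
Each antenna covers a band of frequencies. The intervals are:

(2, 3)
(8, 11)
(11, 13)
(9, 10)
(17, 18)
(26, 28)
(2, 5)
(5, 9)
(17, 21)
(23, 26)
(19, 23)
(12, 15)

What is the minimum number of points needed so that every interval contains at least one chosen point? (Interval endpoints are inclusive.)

By right end: [2,3]  [2,5]  [5,9]  [9,10]  [8,11]  [11,13]  [12,15]  [17,18]  [17,21]  [19,23]  [23,26]  [26,28]
[2,3] uncovered → point at 3; [5,9] uncovered → point at 9; [11,13] uncovered → point at 13; [17,18] uncovered → point at 18; [19,23] uncovered → point at 23; [26,28] uncovered → point at 28.
Points: 3, 9, 13, 18, 23, 28 (6 total).

6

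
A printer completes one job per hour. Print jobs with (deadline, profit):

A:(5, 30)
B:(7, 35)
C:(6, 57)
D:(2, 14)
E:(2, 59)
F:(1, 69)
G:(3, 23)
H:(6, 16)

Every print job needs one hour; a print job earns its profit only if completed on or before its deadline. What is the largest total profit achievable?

Profit order: F=69 E=59 C=57 B=35 A=30 G=23 H=16 D=14
Assign: F→slot 1, E→slot 2, C→slot 6, B→slot 7, A→slot 5, G→slot 3, H→slot 4, D skipped.
Slots: [1:F] [2:E] [3:G] [4:H] [5:A] [6:C] [7:B]
Profit = 69 + 59 + 23 + 16 + 30 + 57 + 35 = 289

289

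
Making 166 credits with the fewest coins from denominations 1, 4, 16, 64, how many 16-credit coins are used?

166 = 2×64 + 2×16 + 1×4 + 2×1
Count of 16: 2

2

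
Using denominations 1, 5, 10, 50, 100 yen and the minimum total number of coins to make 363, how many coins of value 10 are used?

1

Greedy: take as many of the largest coin as possible, then repeat with the remainder.
363 − 3×100→63 − 1×50→13 − 1×10→3 − 3×1→0
Count of 10: 1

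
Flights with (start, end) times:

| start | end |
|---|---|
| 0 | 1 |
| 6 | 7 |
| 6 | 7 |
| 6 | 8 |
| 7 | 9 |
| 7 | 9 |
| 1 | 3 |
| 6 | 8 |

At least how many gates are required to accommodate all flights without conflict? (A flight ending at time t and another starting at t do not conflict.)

4

The answer is the maximum number of intervals overlapping at any instant.
starts: [0, 1, 6, 6, 6, 6, 7, 7]
ends:   [1, 3, 7, 7, 8, 8, 9, 9]
s0→1 e1→0 s1→1 e3→0 s6→1 s6→2 s6→3 s6→4  — peak 4.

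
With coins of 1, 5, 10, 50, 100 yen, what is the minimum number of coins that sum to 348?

348 = 3×100 + 4×10 + 1×5 + 3×1
Total coins = 3 + 4 + 1 + 3 = 11

11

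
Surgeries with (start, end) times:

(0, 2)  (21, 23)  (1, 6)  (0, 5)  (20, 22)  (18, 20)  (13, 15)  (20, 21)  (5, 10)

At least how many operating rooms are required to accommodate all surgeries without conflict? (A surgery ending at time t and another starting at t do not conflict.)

3

The answer is the maximum number of intervals overlapping at any instant.
starts: [0, 0, 1, 5, 13, 18, 20, 20, 21]
ends:   [2, 5, 6, 10, 15, 20, 21, 22, 23]
s0→1 s0→2 s1→3  — peak 3.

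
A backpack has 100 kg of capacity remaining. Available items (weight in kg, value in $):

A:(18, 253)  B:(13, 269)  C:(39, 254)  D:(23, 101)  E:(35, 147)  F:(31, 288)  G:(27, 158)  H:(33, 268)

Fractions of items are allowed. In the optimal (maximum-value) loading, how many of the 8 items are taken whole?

4

Sort by value per unit weight and fill in that order.
Order: B (269/13=20.69) > A (253/18=14.06) > F (288/31=9.29) > H (268/33=8.12) > C (254/39=6.51) > G (158/27=5.85) > D (101/23=4.39) > E (147/35=4.20)
Fill: take B (13 @ 269) → take A (18 @ 253) → take F (31 @ 288) → take H (33 @ 268) → take 5/39 of C → 32.56; 100/100 used.
4 item(s) taken whole; one partial (take 5/39 of C).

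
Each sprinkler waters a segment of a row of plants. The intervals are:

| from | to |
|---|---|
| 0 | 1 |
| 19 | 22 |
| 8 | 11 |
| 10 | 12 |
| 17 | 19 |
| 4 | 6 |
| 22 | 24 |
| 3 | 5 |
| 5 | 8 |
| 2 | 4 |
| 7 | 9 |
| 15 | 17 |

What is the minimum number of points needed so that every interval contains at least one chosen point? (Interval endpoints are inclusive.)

Sort by right endpoint; whenever an interval is uncovered, place a point at its right end.
By right end: [0,1]  [2,4]  [3,5]  [4,6]  [5,8]  [7,9]  [8,11]  [10,12]  [15,17]  [17,19]  [19,22]  [22,24]
[0,1] uncovered → point at 1; [2,4] uncovered → point at 4; [5,8] uncovered → point at 8; [10,12] uncovered → point at 12; [15,17] uncovered → point at 17; [19,22] uncovered → point at 22.
Points: 1, 4, 8, 12, 17, 22 (6 total).

6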